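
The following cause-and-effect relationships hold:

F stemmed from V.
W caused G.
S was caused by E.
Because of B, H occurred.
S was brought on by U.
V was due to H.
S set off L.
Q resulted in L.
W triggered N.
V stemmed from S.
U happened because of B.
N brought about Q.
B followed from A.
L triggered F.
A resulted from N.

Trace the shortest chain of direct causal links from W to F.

W → N → Q → L → F

W → N
N → Q
Q → L
L → F
Length: 4 steps.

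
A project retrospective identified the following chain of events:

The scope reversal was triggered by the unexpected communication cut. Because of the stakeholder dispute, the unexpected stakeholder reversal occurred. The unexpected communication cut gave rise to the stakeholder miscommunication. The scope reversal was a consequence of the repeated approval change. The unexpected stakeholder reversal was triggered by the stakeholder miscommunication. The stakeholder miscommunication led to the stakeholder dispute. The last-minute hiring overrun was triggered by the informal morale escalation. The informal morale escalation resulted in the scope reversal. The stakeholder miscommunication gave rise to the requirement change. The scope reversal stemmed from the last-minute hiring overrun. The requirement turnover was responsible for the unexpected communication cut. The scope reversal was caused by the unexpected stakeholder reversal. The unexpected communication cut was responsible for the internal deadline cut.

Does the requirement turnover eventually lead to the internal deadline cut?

Yes

There is a causal chain: the requirement turnover → the unexpected communication cut → the internal deadline cut.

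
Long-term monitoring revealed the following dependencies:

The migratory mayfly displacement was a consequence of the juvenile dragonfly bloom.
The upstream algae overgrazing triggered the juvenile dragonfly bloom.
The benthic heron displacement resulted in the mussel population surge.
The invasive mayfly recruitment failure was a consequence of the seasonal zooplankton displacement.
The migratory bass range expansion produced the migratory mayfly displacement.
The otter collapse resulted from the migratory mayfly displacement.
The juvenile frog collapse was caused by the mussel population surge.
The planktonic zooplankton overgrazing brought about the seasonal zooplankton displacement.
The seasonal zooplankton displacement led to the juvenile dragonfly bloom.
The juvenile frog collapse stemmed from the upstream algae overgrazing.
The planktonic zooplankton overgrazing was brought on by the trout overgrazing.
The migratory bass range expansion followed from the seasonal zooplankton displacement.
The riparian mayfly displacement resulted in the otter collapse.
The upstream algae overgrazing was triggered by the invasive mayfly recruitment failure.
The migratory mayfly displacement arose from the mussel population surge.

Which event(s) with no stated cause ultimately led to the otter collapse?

Tracing upstream from the otter collapse: the otter collapse ← the migratory mayfly displacement ← the juvenile dragonfly bloom ← the seasonal zooplankton displacement ← the planktonic zooplankton overgrazing ← the trout overgrazing.
A separate upstream branch: the otter collapse ← the migratory mayfly displacement ← the mussel population surge ← the benthic heron displacement.
A separate upstream branch: the otter collapse ← the riparian mayfly displacement.
Each of those chain origins has no stated cause.

the benthic heron displacement, the riparian mayfly displacement, the trout overgrazing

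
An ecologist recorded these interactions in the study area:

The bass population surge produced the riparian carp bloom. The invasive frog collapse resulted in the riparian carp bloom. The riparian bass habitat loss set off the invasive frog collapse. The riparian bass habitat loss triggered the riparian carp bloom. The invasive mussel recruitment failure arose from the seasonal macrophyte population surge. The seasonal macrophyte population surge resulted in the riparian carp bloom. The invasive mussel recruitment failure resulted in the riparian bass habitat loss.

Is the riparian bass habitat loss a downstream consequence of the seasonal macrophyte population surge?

There is a causal chain: the seasonal macrophyte population surge → the invasive mussel recruitment failure → the riparian bass habitat loss.

Yes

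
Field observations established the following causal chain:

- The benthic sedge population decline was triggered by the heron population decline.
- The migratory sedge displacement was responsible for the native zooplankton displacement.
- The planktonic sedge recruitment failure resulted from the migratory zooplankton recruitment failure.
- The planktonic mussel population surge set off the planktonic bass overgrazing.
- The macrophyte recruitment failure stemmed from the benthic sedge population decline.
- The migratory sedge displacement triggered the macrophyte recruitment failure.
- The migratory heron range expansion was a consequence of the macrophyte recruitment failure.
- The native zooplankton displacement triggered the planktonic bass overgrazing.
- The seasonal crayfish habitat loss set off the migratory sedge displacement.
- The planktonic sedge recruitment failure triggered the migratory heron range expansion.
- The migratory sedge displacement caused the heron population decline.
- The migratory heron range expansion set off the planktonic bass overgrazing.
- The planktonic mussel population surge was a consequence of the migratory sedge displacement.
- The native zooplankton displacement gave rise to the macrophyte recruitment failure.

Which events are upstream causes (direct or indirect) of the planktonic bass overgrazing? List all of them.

the benthic sedge population decline, the heron population decline, the macrophyte recruitment failure, the migratory heron range expansion, the migratory sedge displacement, the migratory zooplankton recruitment failure, the native zooplankton displacement, the planktonic mussel population surge, the planktonic sedge recruitment failure, the seasonal crayfish habitat loss

Immediate causes of the planktonic bass overgrazing: the planktonic mussel population surge, the native zooplankton displacement, the migratory heron range expansion.
Further upstream: the seasonal crayfish habitat loss, the migratory sedge displacement, the heron population decline, the migratory zooplankton recruitment failure, the planktonic sedge recruitment failure, the benthic sedge population decline, the macrophyte recruitment failure.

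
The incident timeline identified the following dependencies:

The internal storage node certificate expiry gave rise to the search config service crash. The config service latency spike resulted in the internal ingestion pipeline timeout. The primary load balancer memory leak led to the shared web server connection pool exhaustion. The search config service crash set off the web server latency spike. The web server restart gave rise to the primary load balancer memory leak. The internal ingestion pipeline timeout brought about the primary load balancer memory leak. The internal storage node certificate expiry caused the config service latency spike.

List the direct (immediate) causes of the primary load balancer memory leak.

Upstream contributors include the internal storage node certificate expiry, the config service latency spike, but only the internal ingestion pipeline timeout, the web server restart feed directly into the primary load balancer memory leak.

the internal ingestion pipeline timeout, the web server restart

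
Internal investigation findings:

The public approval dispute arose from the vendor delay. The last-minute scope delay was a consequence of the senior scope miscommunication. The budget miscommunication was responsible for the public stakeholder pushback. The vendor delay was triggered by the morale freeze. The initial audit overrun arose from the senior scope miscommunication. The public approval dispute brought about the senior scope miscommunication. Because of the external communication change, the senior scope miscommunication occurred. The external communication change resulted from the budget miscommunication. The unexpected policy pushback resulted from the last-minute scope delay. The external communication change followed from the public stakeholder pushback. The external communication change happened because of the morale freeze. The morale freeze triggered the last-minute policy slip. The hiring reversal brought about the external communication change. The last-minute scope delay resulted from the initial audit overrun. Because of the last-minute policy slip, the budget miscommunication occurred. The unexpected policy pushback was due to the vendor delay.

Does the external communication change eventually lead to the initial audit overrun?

Yes

There is a causal chain: the external communication change → the senior scope miscommunication → the initial audit overrun.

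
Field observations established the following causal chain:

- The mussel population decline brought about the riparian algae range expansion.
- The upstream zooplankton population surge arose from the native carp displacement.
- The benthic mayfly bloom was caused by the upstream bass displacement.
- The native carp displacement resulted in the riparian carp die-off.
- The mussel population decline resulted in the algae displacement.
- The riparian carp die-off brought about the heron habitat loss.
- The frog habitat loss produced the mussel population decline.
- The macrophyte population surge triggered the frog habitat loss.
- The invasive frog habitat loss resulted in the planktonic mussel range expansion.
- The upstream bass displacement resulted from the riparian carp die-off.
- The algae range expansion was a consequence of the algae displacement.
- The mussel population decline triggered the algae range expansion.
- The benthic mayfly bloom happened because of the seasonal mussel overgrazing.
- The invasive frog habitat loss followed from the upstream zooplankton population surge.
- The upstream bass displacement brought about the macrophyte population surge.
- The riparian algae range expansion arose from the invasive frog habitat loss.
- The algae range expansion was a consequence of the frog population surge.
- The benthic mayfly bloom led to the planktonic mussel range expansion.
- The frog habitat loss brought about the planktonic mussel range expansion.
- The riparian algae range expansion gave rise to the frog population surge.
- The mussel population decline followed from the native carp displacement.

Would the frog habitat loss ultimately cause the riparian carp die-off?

No

The frog habitat loss leads to the mussel population decline, the riparian algae range expansion, the frog population surge, the planktonic mussel range expansion, the algae displacement, the algae range expansion; the riparian carp die-off is not among them.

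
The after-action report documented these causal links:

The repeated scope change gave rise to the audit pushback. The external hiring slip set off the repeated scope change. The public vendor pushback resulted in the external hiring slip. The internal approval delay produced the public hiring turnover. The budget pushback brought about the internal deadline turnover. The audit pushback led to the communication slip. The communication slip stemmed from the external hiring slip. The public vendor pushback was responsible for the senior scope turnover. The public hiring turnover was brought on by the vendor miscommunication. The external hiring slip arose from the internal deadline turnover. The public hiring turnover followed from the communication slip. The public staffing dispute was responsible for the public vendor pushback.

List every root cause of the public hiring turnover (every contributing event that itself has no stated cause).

the budget pushback, the internal approval delay, the public staffing dispute, the vendor miscommunication

Tracing upstream from the public hiring turnover: the public hiring turnover ← the communication slip ← the external hiring slip ← the internal deadline turnover ← the budget pushback.
A separate upstream branch: the public hiring turnover ← the communication slip ← the external hiring slip ← the public vendor pushback ← the public staffing dispute.
A separate upstream branch: the public hiring turnover ← the internal approval delay.
A separate upstream branch: the public hiring turnover ← the vendor miscommunication.
Each of those chain origins has no stated cause.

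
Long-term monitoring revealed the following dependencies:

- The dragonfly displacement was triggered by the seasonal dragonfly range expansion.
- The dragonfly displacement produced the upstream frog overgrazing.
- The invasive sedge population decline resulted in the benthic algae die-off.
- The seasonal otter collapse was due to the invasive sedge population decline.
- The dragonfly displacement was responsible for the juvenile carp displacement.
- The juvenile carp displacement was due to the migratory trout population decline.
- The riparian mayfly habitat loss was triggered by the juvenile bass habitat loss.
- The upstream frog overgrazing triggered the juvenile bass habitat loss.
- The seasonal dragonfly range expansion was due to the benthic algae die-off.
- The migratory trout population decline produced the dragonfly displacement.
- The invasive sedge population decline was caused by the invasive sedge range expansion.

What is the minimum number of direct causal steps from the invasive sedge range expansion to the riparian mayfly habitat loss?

7

Shortest chain: the invasive sedge range expansion → the invasive sedge population decline → the benthic algae die-off → the seasonal dragonfly range expansion → the dragonfly displacement → the upstream frog overgrazing → the juvenile bass habitat loss → the riparian mayfly habitat loss.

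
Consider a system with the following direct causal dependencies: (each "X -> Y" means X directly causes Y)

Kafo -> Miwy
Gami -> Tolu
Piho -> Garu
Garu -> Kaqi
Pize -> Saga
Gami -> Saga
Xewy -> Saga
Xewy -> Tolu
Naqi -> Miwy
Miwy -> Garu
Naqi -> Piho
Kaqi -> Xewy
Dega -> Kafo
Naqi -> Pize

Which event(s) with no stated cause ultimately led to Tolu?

Tracing upstream from Tolu: Tolu ← Xewy ← Kaqi ← Garu ← Miwy ← Kafo ← Dega.
A separate upstream branch: Tolu ← Xewy ← Kaqi ← Garu ← Piho ← Naqi.
A separate upstream branch: Tolu ← Gami.
Each of those chain origins has no stated cause.

Dega, Gami, Naqi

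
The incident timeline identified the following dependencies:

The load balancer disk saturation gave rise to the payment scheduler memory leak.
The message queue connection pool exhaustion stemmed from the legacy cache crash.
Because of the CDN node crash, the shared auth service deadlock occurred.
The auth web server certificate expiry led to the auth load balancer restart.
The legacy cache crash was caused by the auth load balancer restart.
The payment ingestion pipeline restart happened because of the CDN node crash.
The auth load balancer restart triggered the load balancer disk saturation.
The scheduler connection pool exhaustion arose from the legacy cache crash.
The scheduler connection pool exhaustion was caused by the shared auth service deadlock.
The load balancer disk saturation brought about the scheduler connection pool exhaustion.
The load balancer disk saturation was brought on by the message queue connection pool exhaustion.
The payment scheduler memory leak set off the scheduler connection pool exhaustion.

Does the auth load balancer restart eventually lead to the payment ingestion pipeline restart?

The auth load balancer restart leads to the legacy cache crash, the message queue connection pool exhaustion, the load balancer disk saturation, the payment scheduler memory leak, the scheduler connection pool exhaustion; the payment ingestion pipeline restart is not among them.

No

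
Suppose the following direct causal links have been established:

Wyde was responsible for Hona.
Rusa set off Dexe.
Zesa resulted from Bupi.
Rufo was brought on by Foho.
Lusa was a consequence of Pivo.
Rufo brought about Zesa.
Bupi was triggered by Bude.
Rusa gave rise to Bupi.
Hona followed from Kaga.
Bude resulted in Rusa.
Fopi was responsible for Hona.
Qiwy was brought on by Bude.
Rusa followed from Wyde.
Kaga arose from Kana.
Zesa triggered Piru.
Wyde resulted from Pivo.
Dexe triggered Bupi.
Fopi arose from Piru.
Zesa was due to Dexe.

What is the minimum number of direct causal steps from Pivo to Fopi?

6

Shortest chain: Pivo → Wyde → Rusa → Dexe → Zesa → Piru → Fopi.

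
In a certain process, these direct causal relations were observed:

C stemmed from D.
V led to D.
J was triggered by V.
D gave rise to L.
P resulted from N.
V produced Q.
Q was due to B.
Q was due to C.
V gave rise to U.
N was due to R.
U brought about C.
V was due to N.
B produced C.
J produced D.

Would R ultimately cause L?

Yes

There is a causal chain: R → N → V → D → L.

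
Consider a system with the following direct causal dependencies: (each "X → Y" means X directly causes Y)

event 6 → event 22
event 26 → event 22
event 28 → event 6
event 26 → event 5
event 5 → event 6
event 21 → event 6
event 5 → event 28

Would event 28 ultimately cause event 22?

Yes

There is a causal chain: event 28 → event 6 → event 22.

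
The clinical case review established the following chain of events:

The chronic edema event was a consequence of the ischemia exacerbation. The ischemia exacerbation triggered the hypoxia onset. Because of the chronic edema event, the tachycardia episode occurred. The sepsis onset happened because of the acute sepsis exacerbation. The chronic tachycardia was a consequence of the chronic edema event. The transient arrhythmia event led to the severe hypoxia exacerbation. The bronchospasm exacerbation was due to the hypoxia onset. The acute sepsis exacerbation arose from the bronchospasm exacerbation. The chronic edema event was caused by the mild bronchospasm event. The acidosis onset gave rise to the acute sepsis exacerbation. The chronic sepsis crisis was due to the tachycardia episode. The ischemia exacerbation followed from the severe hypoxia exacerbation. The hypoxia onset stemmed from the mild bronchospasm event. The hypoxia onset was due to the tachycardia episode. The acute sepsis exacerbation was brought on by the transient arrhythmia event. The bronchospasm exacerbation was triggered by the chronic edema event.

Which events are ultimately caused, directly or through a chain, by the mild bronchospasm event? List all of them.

Direct effects: the chronic edema event, the hypoxia onset.
2 steps out: the tachycardia episode, the bronchospasm exacerbation, the chronic tachycardia.
3 steps out: the acute sepsis exacerbation, the chronic sepsis crisis.
4 steps out: the sepsis onset.
Not reachable from it: the transient arrhythmia event, the severe hypoxia exacerbation, the ischemia exacerbation, the acidosis onset.

the acute sepsis exacerbation, the bronchospasm exacerbation, the chronic edema event, the chronic sepsis crisis, the chronic tachycardia, the hypoxia onset, the sepsis onset, the tachycardia episode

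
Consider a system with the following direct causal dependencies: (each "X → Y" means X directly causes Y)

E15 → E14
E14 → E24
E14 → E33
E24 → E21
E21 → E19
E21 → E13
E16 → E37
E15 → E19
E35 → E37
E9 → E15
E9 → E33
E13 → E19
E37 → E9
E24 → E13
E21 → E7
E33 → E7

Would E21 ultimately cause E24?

No

E21 leads to E13, E7, E19; E24 is not among them.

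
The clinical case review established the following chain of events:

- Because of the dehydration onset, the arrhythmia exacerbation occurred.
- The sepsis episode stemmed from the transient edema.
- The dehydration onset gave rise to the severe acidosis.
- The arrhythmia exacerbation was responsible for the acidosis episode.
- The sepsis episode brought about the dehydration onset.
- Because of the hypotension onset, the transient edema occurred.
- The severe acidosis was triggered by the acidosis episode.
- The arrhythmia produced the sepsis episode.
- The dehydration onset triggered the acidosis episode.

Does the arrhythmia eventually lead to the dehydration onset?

There is a causal chain: the arrhythmia → the sepsis episode → the dehydration onset.

Yes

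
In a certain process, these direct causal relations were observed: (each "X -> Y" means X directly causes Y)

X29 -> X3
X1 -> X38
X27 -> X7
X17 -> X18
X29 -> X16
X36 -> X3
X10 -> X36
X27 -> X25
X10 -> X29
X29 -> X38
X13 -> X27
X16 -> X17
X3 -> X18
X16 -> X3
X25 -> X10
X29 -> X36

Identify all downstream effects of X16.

X17, X18, X3

Direct effects: X3, X17.
2 steps out: X18.
Not reachable from it: X13, X27, X7, X25, X10, X29, X38, X36, X1.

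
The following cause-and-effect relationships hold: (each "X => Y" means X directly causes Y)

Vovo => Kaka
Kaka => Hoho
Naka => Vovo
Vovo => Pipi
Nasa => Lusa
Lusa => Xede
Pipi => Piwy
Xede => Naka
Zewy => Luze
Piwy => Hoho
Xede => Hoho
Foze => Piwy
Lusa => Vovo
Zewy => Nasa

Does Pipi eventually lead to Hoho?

Yes

There is a causal chain: Pipi → Piwy → Hoho.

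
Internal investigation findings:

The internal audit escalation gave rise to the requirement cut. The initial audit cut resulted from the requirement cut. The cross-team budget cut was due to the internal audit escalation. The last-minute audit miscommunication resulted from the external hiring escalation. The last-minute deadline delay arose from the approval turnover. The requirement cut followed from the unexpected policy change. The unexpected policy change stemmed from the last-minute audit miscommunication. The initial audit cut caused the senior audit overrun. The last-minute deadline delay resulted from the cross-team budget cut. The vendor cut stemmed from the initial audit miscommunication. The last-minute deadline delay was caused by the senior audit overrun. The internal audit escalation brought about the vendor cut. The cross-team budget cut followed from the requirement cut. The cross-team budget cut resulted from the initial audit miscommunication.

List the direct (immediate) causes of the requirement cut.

the internal audit escalation, the unexpected policy change

Upstream contributors include the external hiring escalation, the last-minute audit miscommunication, but only the internal audit escalation, the unexpected policy change feed directly into the requirement cut.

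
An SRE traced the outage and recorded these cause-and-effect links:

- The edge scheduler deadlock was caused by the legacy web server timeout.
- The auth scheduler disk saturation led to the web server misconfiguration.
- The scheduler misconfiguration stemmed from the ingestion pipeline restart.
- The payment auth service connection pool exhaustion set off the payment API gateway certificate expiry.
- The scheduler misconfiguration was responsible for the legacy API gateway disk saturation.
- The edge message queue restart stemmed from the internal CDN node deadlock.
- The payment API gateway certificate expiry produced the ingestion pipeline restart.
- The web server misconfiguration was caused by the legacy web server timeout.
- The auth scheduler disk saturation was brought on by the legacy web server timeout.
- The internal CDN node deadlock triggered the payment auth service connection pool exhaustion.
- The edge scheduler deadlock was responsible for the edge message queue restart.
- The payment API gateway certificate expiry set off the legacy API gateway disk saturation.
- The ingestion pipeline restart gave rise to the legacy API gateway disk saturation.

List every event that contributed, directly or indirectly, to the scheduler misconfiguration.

Immediate cause of the scheduler misconfiguration: the ingestion pipeline restart.
Further upstream: the internal CDN node deadlock, the payment auth service connection pool exhaustion, the payment API gateway certificate expiry.

the ingestion pipeline restart, the internal CDN node deadlock, the payment API gateway certificate expiry, the payment auth service connection pool exhaustion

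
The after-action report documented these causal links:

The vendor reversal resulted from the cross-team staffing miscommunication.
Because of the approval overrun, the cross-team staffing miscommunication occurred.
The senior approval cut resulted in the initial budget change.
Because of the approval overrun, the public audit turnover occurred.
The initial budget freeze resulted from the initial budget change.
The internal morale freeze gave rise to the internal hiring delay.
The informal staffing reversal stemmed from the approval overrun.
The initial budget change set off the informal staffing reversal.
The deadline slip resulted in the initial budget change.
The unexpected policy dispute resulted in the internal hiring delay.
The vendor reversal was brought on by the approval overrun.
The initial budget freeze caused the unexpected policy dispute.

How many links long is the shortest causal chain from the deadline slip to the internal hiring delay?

Shortest chain: the deadline slip → the initial budget change → the initial budget freeze → the unexpected policy dispute → the internal hiring delay.

4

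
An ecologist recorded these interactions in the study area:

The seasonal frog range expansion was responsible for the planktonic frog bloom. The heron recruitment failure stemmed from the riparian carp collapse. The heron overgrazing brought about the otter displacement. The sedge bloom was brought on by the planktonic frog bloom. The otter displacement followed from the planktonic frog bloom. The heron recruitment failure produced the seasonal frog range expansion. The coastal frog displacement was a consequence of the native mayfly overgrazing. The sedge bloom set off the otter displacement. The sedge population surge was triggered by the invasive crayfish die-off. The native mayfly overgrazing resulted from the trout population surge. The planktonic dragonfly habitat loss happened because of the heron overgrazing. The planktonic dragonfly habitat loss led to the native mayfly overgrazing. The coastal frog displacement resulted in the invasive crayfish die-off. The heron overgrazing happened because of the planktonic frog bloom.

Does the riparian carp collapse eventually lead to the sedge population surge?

There is a causal chain: the riparian carp collapse → the heron recruitment failure → the seasonal frog range expansion → the planktonic frog bloom → the heron overgrazing → the planktonic dragonfly habitat loss → the native mayfly overgrazing → the coastal frog displacement → the invasive crayfish die-off → the sedge population surge.

Yes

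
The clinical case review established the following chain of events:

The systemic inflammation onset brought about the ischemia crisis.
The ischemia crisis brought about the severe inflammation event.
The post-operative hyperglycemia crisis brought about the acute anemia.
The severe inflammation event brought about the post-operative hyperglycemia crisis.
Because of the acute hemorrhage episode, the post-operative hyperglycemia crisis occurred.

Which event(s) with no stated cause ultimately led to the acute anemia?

Tracing upstream from the acute anemia: the acute anemia ← the post-operative hyperglycemia crisis ← the severe inflammation event ← the ischemia crisis ← the systemic inflammation onset.
A separate upstream branch: the acute anemia ← the post-operative hyperglycemia crisis ← the acute hemorrhage episode.
Each of those chain origins has no stated cause.

the acute hemorrhage episode, the systemic inflammation onset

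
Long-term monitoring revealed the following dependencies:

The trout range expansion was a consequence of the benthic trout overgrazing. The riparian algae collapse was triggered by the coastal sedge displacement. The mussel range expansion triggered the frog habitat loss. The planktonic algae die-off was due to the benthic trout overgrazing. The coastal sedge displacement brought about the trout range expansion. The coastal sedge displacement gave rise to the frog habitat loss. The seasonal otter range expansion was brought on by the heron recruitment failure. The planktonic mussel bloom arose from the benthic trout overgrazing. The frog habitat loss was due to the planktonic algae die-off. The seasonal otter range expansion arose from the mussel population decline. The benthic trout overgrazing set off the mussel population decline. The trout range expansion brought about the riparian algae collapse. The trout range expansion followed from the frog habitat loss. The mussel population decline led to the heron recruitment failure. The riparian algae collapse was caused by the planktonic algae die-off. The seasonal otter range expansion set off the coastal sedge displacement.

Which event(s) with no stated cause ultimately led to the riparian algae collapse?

the benthic trout overgrazing, the mussel range expansion

Tracing upstream from the riparian algae collapse: the riparian algae collapse ← the planktonic algae die-off ← the benthic trout overgrazing.
A separate upstream branch: the riparian algae collapse ← the trout range expansion ← the frog habitat loss ← the mussel range expansion.
Each of those chain origins has no stated cause.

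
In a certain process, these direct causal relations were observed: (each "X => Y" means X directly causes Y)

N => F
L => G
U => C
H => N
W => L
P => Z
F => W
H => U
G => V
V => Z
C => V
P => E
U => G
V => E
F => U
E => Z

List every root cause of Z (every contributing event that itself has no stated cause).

Tracing upstream from Z: Z ← V ← G ← U ← H.
A separate upstream branch: Z ← P.
Each of those chain origins has no stated cause.

H, P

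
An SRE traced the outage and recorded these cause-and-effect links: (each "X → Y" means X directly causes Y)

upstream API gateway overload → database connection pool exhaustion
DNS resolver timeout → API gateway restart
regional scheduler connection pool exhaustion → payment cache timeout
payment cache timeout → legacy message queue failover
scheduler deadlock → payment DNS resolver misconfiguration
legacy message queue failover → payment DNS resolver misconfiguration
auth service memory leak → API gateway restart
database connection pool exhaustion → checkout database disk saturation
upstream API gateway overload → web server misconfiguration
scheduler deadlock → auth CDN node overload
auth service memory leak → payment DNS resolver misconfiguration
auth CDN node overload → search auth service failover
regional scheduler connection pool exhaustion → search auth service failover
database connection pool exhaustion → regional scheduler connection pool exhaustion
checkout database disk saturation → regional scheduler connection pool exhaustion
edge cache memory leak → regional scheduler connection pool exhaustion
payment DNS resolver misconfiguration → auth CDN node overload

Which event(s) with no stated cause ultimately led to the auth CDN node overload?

the auth service memory leak, the edge cache memory leak, the scheduler deadlock, the upstream API gateway overload

Tracing upstream from the auth CDN node overload: the auth CDN node overload ← the payment DNS resolver misconfiguration ← the legacy message queue failover ← the payment cache timeout ← the regional scheduler connection pool exhaustion ← the database connection pool exhaustion ← the upstream API gateway overload.
A separate upstream branch: the auth CDN node overload ← the payment DNS resolver misconfiguration ← the legacy message queue failover ← the payment cache timeout ← the regional scheduler connection pool exhaustion ← the edge cache memory leak.
A separate upstream branch: the auth CDN node overload ← the payment DNS resolver misconfiguration ← the auth service memory leak.
A separate upstream branch: the auth CDN node overload ← the scheduler deadlock.
Each of those chain origins has no stated cause.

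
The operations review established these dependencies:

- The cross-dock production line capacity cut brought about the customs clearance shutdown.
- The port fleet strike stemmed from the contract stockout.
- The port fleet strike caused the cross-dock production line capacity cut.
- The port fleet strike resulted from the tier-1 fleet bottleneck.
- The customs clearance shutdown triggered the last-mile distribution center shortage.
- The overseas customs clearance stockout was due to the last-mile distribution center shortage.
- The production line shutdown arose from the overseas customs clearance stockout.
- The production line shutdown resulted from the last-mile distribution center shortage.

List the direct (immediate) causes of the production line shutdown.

the last-mile distribution center shortage, the overseas customs clearance stockout

Upstream contributors include the contract stockout, the port fleet strike, the cross-dock production line capacity cut, the customs clearance shutdown, the tier-1 fleet bottleneck, but only the last-mile distribution center shortage, the overseas customs clearance stockout feed directly into the production line shutdown.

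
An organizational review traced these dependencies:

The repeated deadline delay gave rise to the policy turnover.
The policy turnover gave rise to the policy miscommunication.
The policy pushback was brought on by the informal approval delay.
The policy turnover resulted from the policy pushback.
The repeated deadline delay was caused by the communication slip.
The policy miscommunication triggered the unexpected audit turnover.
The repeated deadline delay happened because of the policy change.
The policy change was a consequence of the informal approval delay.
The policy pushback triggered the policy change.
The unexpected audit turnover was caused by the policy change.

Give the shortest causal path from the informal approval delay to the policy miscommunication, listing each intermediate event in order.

the informal approval delay → the policy pushback → the policy turnover → the policy miscommunication

the informal approval delay → the policy pushback
the policy pushback → the policy turnover
the policy turnover → the policy miscommunication
Length: 3 steps.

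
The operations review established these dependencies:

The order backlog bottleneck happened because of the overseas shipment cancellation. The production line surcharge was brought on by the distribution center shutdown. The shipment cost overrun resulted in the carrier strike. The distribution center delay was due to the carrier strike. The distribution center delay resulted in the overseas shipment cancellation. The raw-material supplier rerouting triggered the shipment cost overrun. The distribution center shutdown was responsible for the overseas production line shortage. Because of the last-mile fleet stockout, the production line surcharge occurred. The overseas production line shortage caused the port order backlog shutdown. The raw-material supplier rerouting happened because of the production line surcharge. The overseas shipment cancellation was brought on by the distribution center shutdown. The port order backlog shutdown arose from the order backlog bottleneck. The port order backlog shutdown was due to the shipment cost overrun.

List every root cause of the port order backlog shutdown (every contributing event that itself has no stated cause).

Tracing upstream from the port order backlog shutdown: the port order backlog shutdown ← the overseas production line shortage ← the distribution center shutdown.
A separate upstream branch: the port order backlog shutdown ← the shipment cost overrun ← the raw-material supplier rerouting ← the production line surcharge ← the last-mile fleet stockout.
Each of those chain origins has no stated cause.

the distribution center shutdown, the last-mile fleet stockout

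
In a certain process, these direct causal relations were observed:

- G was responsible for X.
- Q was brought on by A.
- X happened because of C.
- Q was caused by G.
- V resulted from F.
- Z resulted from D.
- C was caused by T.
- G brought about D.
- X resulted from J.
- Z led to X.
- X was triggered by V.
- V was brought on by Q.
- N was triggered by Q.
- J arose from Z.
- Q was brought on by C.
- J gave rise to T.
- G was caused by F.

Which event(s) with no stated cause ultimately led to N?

Tracing upstream from N: N ← Q ← G ← F.
A separate upstream branch: N ← Q ← A.
Each of those chain origins has no stated cause.

A, F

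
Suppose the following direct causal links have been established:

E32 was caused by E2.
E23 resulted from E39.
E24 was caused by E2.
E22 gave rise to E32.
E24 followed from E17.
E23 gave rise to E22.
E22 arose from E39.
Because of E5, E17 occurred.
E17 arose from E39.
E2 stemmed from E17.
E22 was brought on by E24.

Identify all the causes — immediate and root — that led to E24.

Immediate causes of E24: E17, E2.
Further upstream: E39, E5.

E17, E2, E39, E5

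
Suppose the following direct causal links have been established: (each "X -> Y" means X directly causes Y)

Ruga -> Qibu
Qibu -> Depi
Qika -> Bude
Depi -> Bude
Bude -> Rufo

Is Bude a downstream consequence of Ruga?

There is a causal chain: Ruga → Qibu → Depi → Bude.

Yes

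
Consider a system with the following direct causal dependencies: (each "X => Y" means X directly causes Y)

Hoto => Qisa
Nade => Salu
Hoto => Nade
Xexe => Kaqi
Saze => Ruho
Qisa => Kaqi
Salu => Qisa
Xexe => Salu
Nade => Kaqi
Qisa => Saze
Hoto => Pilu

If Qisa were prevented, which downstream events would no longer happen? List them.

Downstream of Qisa: Kaqi, Saze, Ruho.
Of those, still caused via another path: Kaqi.
The remainder have no surviving cause.

Ruho, Saze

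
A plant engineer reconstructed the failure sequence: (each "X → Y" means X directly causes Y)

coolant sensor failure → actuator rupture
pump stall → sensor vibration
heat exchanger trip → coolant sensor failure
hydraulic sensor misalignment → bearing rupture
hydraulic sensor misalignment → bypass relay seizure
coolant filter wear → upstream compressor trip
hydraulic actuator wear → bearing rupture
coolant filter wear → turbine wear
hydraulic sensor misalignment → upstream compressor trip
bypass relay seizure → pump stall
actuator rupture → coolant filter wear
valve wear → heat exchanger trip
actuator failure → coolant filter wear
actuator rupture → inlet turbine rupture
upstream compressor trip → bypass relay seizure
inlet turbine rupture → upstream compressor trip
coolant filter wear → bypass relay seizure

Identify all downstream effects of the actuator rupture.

the bypass relay seizure, the coolant filter wear, the inlet turbine rupture, the pump stall, the sensor vibration, the turbine wear, the upstream compressor trip

Direct effects: the inlet turbine rupture, the coolant filter wear.
2 steps out: the upstream compressor trip, the turbine wear, the bypass relay seizure.
3 steps out: the pump stall.
4 steps out: the sensor vibration.
Not reachable from it: the hydraulic sensor misalignment, the valve wear, the heat exchanger trip, the coolant sensor failure, the actuator failure, the hydraulic actuator wear, the bearing rupture.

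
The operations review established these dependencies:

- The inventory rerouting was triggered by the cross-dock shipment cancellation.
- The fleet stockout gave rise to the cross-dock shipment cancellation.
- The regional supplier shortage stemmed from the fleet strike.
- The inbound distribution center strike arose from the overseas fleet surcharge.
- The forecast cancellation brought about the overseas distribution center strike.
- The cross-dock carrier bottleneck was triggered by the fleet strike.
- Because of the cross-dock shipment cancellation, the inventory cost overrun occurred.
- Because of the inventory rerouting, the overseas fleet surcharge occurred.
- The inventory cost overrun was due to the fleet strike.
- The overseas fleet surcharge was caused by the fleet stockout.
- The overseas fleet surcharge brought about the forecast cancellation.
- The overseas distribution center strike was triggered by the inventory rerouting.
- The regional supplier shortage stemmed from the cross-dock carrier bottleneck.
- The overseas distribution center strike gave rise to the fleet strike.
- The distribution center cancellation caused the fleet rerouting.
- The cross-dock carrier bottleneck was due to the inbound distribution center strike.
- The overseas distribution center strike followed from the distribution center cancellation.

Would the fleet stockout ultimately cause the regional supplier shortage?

Yes

There is a causal chain: the fleet stockout → the overseas fleet surcharge → the inbound distribution center strike → the cross-dock carrier bottleneck → the regional supplier shortage.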